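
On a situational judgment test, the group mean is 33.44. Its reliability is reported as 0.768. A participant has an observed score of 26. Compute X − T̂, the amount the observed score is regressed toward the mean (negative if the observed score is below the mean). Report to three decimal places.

-1.726

T̂ = 0.768(26) + 0.232(33.44) = 19.968 + 7.75808 = 27.72608 → 27.7261
X − T̂ = 26 − 27.7261 = -1.7261 → -1.726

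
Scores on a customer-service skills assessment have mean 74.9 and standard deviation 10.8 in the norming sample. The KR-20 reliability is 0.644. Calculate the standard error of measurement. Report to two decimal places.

6.44

SEM = SD · √(1 − ρ) = 10.8 × √0.356 = 10.8 × 0.5967 = 6.444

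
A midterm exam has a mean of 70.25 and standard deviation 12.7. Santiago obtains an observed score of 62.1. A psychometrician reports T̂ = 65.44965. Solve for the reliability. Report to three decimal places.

0.589

T̂ = ρX + (1 − ρ)μ  ⇒  T̂ − μ = ρ(X − μ)
ρ = (T̂ − μ)/(X − μ) = (65.44965 − 70.25) / (62.1 − 70.25) = -4.80035 / -8.15 = 0.58900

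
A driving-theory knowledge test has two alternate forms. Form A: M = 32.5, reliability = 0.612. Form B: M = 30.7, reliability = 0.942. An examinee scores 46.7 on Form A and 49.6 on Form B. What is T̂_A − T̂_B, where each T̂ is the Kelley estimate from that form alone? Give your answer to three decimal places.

-7.313

T̂_A = 0.612(46.7) + 0.388(32.5) = 41.19040
T̂_B = 0.942(49.6) + 0.058(30.7) = 48.50380
T̂_A − T̂_B = -7.31340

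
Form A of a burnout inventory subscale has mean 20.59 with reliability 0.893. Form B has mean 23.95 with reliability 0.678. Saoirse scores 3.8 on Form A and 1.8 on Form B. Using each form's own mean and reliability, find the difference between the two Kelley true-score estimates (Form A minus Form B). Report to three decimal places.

-3.336

T̂_A = 0.893(3.8) + 0.107(20.59) = 5.59653
T̂_B = 0.678(1.8) + 0.322(23.95) = 8.93230
T̂_A − T̂_B = -3.33577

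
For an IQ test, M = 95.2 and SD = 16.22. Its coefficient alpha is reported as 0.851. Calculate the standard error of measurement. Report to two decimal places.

SEM = SD · √(1 − ρ) = 16.22 × √0.149 = 16.22 × 0.3860 = 6.261

6.26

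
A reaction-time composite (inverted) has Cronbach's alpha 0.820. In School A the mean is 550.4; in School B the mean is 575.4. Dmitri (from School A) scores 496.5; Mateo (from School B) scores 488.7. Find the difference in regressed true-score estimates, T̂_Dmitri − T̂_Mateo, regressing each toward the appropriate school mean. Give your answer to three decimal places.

T̂_Dmitri = 0.820(496.5) + 0.180(550.4) = 506.20200
T̂_Mateo = 0.820(488.7) + 0.180(575.4) = 504.30600
Difference = 506.20200 − 504.30600 = 1.89600

1.896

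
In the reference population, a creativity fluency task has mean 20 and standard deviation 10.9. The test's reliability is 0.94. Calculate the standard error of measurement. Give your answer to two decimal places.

SEM = SD · √(1 − ρ) = 10.9 × √0.06 = 10.9 × 0.2449 = 2.670

2.67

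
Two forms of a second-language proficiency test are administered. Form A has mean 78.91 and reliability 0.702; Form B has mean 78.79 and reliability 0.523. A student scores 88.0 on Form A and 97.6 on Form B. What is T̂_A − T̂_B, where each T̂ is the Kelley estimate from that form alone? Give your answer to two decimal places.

-3.34

T̂_A = 0.702(88.0) + 0.298(78.91) = 85.2912
T̂_B = 0.523(97.6) + 0.477(78.79) = 88.6276
T̂_A − T̂_B = -3.3365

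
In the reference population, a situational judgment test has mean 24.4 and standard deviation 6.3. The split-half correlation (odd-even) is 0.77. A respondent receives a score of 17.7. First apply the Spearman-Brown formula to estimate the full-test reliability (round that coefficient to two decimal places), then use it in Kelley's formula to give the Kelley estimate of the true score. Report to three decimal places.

Spearman-Brown: ρ = 2r/(1 + r) = 2(0.77)/(1 + 0.77) = 1.540/1.77 = 0.8701 → 0.87
T̂ = ρX + (1 − ρ)μ
  = 0.87 × 17.7 + 0.13 × 24.4
  = 15.399 + 3.172
  = 18.5710
  ≈ 18.571

18.571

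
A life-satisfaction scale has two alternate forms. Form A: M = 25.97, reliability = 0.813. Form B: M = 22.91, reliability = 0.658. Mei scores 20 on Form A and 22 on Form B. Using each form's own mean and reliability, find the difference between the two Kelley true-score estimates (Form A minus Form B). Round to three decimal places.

T̂_A = 0.813(20) + 0.187(25.97) = 21.11639
T̂_B = 0.658(22) + 0.342(22.91) = 22.31122
T̂_A − T̂_B = -1.19483

-1.195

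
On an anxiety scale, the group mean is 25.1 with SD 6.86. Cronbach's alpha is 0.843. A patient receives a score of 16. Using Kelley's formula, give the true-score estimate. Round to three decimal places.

T̂ = ρX + (1 − ρ)μ
  = 0.843 × 16 + 0.157 × 25.1
  = 13.488 + 3.9407
  = 17.4287
  ≈ 17.429

17.429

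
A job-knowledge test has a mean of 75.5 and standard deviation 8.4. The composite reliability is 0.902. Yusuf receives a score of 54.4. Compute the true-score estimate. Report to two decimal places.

Weight the observed score by reliability and the mean by (1 − reliability): T̂ = 0.902·54.4 + 0.098·75.5 = 49.0688 + 7.3990 = 56.468.

56.47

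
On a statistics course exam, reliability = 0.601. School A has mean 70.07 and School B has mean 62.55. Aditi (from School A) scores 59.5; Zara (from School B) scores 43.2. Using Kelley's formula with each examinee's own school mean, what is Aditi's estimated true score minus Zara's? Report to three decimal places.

T̂_Aditi = 0.601(59.5) + 0.399(70.07) = 63.71743
T̂_Zara = 0.601(43.2) + 0.399(62.55) = 50.92065
Difference = 63.71743 − 50.92065 = 12.79678

12.797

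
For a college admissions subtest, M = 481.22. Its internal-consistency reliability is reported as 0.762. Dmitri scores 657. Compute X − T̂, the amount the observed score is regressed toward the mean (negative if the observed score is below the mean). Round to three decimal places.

41.836

T̂ = 0.762(657) + 0.238(481.22) = 500.634 + 114.53036 = 615.16436 → 615.1644
X − T̂ = 657 − 615.1644 = 41.8356 → 41.836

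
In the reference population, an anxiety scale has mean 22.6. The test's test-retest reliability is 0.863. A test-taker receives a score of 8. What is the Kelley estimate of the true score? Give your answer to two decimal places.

10.00

T̂ = 0.863(8) + 0.137(22.6) = 6.904 + 3.0962 = 10.000 → 10.00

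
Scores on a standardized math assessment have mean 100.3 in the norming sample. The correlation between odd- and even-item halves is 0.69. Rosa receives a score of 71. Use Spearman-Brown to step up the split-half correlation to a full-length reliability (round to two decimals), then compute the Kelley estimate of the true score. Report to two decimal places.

76.27

Spearman-Brown: ρ = 2r/(1 + r) = 2(0.69)/(1 + 0.69) = 1.380/1.69 = 0.8166 → 0.82
Kelley's formula gives T̂ = 0.82·71 + 0.18·100.3 = 58.22 + 18.054 = 76.274.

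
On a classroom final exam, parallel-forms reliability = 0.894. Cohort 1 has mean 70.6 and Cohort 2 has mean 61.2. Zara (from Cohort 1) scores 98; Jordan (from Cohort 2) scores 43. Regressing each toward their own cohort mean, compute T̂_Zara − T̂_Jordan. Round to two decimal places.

50.17

T̂_Zara = 0.894(98) + 0.106(70.6) = 95.0956
T̂_Jordan = 0.894(43) + 0.106(61.2) = 44.9292
Difference = 95.0956 − 44.9292 = 50.1664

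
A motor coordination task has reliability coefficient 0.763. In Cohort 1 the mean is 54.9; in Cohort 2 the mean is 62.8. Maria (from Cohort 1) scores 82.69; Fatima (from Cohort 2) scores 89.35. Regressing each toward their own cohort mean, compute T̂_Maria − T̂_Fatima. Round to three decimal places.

-6.954

T̂_Maria = 0.763(82.69) + 0.237(54.9) = 76.10377
T̂_Fatima = 0.763(89.35) + 0.237(62.8) = 83.05765
Difference = 76.10377 − 83.05765 = -6.95388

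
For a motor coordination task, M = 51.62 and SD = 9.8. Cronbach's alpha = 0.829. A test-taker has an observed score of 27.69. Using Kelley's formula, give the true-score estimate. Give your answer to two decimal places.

31.78

Regress the observed score toward the mean by the unreliability: T̂ = 0.829·27.69 + 0.171·51.62 = 22.95501 + 8.82702 = 31.782.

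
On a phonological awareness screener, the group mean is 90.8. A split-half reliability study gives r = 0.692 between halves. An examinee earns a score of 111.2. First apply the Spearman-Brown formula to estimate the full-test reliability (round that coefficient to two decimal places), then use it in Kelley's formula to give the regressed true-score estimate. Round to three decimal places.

Spearman-Brown: ρ = 2r/(1 + r) = 2(0.692)/(1 + 0.692) = 1.3840/1.692 = 0.8180 → 0.82
T̂ = ρX + (1 − ρ)μ
  = 0.82 × 111.2 + 0.18 × 90.8
  = 91.184 + 16.344
  = 107.5280
  ≈ 107.528

107.528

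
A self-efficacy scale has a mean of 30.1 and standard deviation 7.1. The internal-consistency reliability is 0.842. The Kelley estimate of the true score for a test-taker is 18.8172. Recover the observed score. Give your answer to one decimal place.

16.7

T̂ = ρX + (1 − ρ)μ  ⇒  X = (T̂ − (1 − ρ)μ) / ρ
X = (18.8172 − 0.158 × 30.1) / 0.842 = (18.8172 − 4.7558) / 0.842 = 14.0614 / 0.842 = 16.700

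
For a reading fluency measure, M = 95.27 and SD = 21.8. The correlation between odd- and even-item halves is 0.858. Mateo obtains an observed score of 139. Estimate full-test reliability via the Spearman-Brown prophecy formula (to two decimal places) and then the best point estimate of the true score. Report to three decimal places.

Spearman-Brown: ρ = 2r/(1 + r) = 2(0.858)/(1 + 0.858) = 1.7160/1.858 = 0.9236 → 0.92
T̂ = ρX + (1 − ρ)μ
  = 0.92 × 139 + 0.08 × 95.27
  = 127.88 + 7.6216
  = 135.5016
  ≈ 135.502

135.502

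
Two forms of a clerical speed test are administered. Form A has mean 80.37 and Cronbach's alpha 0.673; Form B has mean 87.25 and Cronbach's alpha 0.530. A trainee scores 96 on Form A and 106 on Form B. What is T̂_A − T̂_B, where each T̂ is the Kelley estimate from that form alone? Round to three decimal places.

T̂_A = 0.673(96) + 0.327(80.37) = 90.88899
T̂_B = 0.530(106) + 0.470(87.25) = 97.18750
T̂_A − T̂_B = -6.29851

-6.299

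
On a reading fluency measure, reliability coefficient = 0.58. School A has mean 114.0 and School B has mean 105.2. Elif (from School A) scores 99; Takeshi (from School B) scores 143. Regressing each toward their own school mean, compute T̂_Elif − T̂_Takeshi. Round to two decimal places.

-21.82

T̂_Elif = 0.58(99) + 0.42(114.0) = 105.3000
T̂_Takeshi = 0.58(143) + 0.42(105.2) = 127.1240
Difference = 105.3000 − 127.1240 = -21.8240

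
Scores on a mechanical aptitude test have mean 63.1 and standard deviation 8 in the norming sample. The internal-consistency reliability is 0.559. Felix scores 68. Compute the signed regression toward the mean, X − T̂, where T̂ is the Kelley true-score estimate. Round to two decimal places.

2.16

T̂ = 0.559(68) + 0.441(63.1) = 38.012 + 27.8271 = 65.8391 → 65.839
X − T̂ = 68 − 65.839 = 2.161 → 2.16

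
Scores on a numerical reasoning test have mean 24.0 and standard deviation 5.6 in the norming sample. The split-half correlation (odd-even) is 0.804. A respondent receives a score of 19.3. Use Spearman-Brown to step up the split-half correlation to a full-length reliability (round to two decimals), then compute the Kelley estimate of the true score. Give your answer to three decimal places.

19.817

Spearman-Brown: ρ = 2r/(1 + r) = 2(0.804)/(1 + 0.804) = 1.6080/1.804 = 0.8914 → 0.89
T̂ = 0.89(19.3) + 0.11(24.0) = 17.177 + 2.640 = 19.8170 → 19.817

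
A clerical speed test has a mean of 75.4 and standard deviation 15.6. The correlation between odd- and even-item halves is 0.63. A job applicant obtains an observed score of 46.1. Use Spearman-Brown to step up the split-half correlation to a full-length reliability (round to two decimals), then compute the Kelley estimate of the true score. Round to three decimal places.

52.839

Spearman-Brown: ρ = 2r/(1 + r) = 2(0.63)/(1 + 0.63) = 1.260/1.63 = 0.7730 → 0.77
Regress the observed score toward the mean by the unreliability: T̂ = 0.77·46.1 + 0.23·75.4 = 35.497 + 17.342 = 52.8390.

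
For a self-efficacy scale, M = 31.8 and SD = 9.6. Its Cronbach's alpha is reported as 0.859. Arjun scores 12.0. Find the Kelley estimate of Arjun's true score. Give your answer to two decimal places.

14.79

Regress the observed score toward the mean by the unreliability: T̂ = 0.859·12.0 + 0.141·31.8 = 10.3080 + 4.4838 = 14.792.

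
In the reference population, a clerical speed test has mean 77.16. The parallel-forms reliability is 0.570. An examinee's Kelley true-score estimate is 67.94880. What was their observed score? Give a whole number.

61

T̂ = ρX + (1 − ρ)μ  ⇒  X = (T̂ − (1 − ρ)μ) / ρ
X = (67.94880 − 0.430 × 77.16) / 0.570 = (67.94880 − 33.17880) / 0.570 = 34.77000 / 0.570 = 61.00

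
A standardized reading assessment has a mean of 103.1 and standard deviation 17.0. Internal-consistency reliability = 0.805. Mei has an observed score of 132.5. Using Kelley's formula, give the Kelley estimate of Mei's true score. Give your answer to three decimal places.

T̂ = ρX + (1 − ρ)μ
  = 0.805 × 132.5 + 0.195 × 103.1
  = 106.6625 + 20.1045
  = 126.7670
  ≈ 126.767

126.767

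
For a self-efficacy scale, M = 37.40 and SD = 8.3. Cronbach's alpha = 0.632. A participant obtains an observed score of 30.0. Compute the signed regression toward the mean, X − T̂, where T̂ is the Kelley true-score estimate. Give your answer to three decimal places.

T̂ = 0.632(30.0) + 0.368(37.40) = 18.9600 + 13.76320 = 32.72320 → 32.7232
X − T̂ = 30.0 − 32.7232 = -2.7232 → -2.723

-2.723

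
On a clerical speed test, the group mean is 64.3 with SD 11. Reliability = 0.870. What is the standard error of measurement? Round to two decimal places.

SEM = SD · √(1 − ρ) = 11 × √0.130 = 11 × 0.3606 = 3.966

3.97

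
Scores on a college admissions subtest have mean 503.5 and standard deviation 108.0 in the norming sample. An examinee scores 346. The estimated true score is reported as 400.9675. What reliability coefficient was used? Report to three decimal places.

T̂ = ρX + (1 − ρ)μ  ⇒  T̂ − μ = ρ(X − μ)
ρ = (T̂ − μ)/(X − μ) = (400.9675 − 503.5) / (346 − 503.5) = -102.5325 / -157.5 = 0.65100

0.651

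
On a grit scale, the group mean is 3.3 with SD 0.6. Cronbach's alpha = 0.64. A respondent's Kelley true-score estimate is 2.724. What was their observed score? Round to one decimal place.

T̂ = ρX + (1 − ρ)μ  ⇒  X = (T̂ − (1 − ρ)μ) / ρ
X = (2.724 − 0.36 × 3.3) / 0.64 = (2.724 − 1.188) / 0.64 = 1.536 / 0.64 = 2.400

2.4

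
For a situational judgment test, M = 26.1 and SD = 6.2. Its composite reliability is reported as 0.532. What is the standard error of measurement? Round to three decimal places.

SEM = SD · √(1 − ρ) = 6.2 × √0.468 = 6.2 × 0.6841 = 4.2415

4.241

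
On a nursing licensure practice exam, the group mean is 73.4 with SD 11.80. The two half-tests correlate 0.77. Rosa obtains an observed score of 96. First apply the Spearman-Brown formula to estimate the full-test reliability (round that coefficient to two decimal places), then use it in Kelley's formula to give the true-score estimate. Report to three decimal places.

Spearman-Brown: ρ = 2r/(1 + r) = 2(0.77)/(1 + 0.77) = 1.540/1.77 = 0.8701 → 0.87
T̂ = ρX + (1 − ρ)μ
  = 0.87 × 96 + 0.13 × 73.4
  = 83.52 + 9.542
  = 93.0620
  ≈ 93.062

93.062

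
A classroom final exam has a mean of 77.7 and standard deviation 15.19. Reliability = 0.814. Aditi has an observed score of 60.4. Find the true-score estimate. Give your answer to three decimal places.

Kelley's formula gives T̂ = 0.814·60.4 + 0.186·77.7 = 49.1656 + 14.4522 = 63.6178.

63.618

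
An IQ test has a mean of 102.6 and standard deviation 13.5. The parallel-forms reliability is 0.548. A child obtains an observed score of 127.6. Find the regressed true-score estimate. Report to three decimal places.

Weight the observed score by reliability and the mean by (1 − reliability): T̂ = 0.548·127.6 + 0.452·102.6 = 69.9248 + 46.3752 = 116.3000.

116.300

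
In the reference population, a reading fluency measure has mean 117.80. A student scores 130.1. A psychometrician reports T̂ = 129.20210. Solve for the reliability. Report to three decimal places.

0.927

T̂ = ρX + (1 − ρ)μ  ⇒  T̂ − μ = ρ(X − μ)
ρ = (T̂ − μ)/(X − μ) = (129.20210 − 117.80) / (130.1 − 117.80) = 11.40210 / 12.30 = 0.92700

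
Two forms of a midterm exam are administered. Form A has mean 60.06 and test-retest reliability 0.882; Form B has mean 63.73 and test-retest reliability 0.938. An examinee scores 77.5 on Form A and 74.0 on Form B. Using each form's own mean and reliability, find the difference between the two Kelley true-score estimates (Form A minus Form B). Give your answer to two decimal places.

2.08

T̂_A = 0.882(77.5) + 0.118(60.06) = 75.4421
T̂_B = 0.938(74.0) + 0.062(63.73) = 73.3633
T̂_A − T̂_B = 2.0788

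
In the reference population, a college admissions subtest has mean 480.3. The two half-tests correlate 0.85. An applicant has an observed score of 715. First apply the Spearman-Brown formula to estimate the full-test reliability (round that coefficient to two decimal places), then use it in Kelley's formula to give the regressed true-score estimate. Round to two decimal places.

696.22

Spearman-Brown: ρ = 2r/(1 + r) = 2(0.85)/(1 + 0.85) = 1.700/1.85 = 0.9189 → 0.92
T̂ = 0.92(715) + 0.08(480.3) = 657.80 + 38.424 = 696.224 → 696.22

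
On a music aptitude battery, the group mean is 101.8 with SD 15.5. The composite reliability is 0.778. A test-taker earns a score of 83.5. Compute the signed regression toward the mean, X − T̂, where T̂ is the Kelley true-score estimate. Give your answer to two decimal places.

Regress the observed score toward the mean by the unreliability: T̂ = 0.778·83.5 + 0.222·101.8 = 64.9630 + 22.5996 = 87.5626.
X − T̂ = 83.5 − 87.563 = -4.063 → -4.06

-4.06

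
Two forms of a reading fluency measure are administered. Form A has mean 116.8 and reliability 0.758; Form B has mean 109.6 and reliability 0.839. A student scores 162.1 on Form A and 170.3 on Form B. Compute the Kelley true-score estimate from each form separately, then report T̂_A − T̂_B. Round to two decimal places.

T̂_A = 0.758(162.1) + 0.242(116.8) = 151.1374
T̂_B = 0.839(170.3) + 0.161(109.6) = 160.5273
T̂_A − T̂_B = -9.3899

-9.39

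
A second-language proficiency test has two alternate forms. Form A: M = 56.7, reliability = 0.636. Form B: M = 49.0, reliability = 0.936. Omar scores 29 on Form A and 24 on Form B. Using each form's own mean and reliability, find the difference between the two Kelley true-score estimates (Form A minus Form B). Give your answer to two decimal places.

T̂_A = 0.636(29) + 0.364(56.7) = 39.0828
T̂_B = 0.936(24) + 0.064(49.0) = 25.6000
T̂_A − T̂_B = 13.4828

13.48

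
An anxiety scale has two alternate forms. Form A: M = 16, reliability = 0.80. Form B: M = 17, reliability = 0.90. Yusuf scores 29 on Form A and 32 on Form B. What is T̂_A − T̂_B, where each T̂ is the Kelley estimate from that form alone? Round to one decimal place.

-4.1

T̂_A = 0.80(29) + 0.20(16) = 26.400
T̂_B = 0.90(32) + 0.10(17) = 30.500
T̂_A − T̂_B = -4.100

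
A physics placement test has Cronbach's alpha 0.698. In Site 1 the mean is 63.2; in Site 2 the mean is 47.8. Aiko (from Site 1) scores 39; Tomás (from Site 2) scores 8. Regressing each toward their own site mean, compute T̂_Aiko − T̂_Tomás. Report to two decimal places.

26.29

T̂_Aiko = 0.698(39) + 0.302(63.2) = 46.3084
T̂_Tomás = 0.698(8) + 0.302(47.8) = 20.0196
Difference = 46.3084 − 20.0196 = 26.2888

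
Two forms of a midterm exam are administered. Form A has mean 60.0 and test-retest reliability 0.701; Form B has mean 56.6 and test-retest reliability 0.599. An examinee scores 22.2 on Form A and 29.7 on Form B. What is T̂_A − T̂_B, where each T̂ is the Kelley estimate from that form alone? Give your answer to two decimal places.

-6.98

T̂_A = 0.701(22.2) + 0.299(60.0) = 33.5022
T̂_B = 0.599(29.7) + 0.401(56.6) = 40.4869
T̂_A − T̂_B = -6.9847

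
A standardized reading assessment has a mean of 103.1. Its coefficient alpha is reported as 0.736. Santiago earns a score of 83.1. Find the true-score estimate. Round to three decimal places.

T̂ = 0.736(83.1) + 0.264(103.1) = 61.1616 + 27.2184 = 88.3800 → 88.380

88.380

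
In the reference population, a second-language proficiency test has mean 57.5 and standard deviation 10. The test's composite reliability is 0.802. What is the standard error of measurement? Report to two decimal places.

4.45

SEM = SD · √(1 − ρ) = 10 × √0.198 = 10 × 0.4450 = 4.450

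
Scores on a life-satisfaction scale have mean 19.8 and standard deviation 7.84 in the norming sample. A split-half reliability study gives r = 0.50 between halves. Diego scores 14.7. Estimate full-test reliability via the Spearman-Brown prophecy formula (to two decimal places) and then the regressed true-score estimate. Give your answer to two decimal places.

Spearman-Brown: ρ = 2r/(1 + r) = 2(0.50)/(1 + 0.50) = 1.000/1.50 = 0.6667 → 0.67
T̂ = 0.67(14.7) + 0.33(19.8) = 9.849 + 6.534 = 16.383 → 16.38

16.38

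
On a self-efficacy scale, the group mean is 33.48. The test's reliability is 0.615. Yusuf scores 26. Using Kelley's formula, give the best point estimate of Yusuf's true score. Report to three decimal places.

28.880

Kelley's formula gives T̂ = 0.615·26 + 0.385·33.48 = 15.990 + 12.88980 = 28.8798.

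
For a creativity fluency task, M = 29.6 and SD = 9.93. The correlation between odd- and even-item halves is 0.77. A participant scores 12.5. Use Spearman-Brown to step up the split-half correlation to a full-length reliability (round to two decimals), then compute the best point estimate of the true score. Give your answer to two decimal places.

14.72

Spearman-Brown: ρ = 2r/(1 + r) = 2(0.77)/(1 + 0.77) = 1.540/1.77 = 0.8701 → 0.87
Kelley's formula gives T̂ = 0.87·12.5 + 0.13·29.6 = 10.875 + 3.848 = 14.723.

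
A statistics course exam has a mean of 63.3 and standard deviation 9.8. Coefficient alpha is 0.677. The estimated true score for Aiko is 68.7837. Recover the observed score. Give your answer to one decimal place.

T̂ = ρX + (1 − ρ)μ  ⇒  X = (T̂ − (1 − ρ)μ) / ρ
X = (68.7837 − 0.323 × 63.3) / 0.677 = (68.7837 − 20.4459) / 0.677 = 48.3378 / 0.677 = 71.400

71.4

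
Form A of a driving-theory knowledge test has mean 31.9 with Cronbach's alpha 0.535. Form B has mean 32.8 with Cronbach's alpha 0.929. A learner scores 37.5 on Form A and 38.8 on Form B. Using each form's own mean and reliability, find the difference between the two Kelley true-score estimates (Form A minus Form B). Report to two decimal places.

T̂_A = 0.535(37.5) + 0.465(31.9) = 34.8960
T̂_B = 0.929(38.8) + 0.071(32.8) = 38.3740
T̂_A − T̂_B = -3.4780

-3.48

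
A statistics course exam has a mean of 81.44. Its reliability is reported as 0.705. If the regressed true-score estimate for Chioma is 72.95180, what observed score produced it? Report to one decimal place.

69.4

T̂ = ρX + (1 − ρ)μ  ⇒  X = (T̂ − (1 − ρ)μ) / ρ
X = (72.95180 − 0.295 × 81.44) / 0.705 = (72.95180 − 24.02480) / 0.705 = 48.92700 / 0.705 = 69.400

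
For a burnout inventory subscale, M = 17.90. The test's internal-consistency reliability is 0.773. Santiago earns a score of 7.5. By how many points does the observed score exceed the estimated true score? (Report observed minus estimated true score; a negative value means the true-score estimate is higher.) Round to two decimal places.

T̂ = ρX + (1 − ρ)μ
  = 0.773 × 7.5 + 0.227 × 17.90
  = 5.7975 + 4.06330
  = 9.8608
  ≈ 9.861
X − T̂ = 7.5 − 9.861 = -2.361 → -2.36

-2.36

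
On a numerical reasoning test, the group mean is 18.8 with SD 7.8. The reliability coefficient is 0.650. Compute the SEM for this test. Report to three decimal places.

4.615

SEM = SD · √(1 − ρ) = 7.8 × √0.350 = 7.8 × 0.5916 = 4.6145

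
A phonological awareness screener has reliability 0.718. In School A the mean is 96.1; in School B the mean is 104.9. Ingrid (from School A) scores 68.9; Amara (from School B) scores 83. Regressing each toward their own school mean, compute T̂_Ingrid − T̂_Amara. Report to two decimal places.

-12.61

T̂_Ingrid = 0.718(68.9) + 0.282(96.1) = 76.5704
T̂_Amara = 0.718(83) + 0.282(104.9) = 89.1758
Difference = 76.5704 − 89.1758 = -12.6054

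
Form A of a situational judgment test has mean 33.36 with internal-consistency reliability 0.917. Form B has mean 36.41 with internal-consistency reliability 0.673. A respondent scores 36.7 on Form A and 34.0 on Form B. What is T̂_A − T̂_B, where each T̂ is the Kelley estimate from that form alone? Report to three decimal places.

1.635

T̂_A = 0.917(36.7) + 0.083(33.36) = 36.42278
T̂_B = 0.673(34.0) + 0.327(36.41) = 34.78807
T̂_A − T̂_B = 1.63471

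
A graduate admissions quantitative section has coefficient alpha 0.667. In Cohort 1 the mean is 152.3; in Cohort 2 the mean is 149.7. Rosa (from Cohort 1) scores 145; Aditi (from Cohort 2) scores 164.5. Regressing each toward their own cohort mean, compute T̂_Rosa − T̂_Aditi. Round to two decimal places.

-12.14

T̂_Rosa = 0.667(145) + 0.333(152.3) = 147.4309
T̂_Aditi = 0.667(164.5) + 0.333(149.7) = 159.5716
Difference = 147.4309 − 159.5716 = -12.1407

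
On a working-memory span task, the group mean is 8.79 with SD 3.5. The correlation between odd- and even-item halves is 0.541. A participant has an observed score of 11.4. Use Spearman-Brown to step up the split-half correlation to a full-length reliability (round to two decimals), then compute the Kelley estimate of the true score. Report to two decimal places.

10.62

Spearman-Brown: ρ = 2r/(1 + r) = 2(0.541)/(1 + 0.541) = 1.0820/1.541 = 0.7021 → 0.70
T̂ = 0.70(11.4) + 0.30(8.79) = 7.980 + 2.6370 = 10.617 → 10.62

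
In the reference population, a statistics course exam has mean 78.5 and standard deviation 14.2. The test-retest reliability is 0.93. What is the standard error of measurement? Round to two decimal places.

3.76

SEM = SD · √(1 − ρ) = 14.2 × √0.07 = 14.2 × 0.2646 = 3.757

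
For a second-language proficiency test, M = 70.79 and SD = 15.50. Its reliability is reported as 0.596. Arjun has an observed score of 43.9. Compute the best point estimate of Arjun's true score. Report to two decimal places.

54.76

Regress the observed score toward the mean by the unreliability: T̂ = 0.596·43.9 + 0.404·70.79 = 26.1644 + 28.59916 = 54.764.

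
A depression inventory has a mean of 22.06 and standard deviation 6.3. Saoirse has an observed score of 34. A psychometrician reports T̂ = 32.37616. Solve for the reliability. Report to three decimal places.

T̂ = ρX + (1 − ρ)μ  ⇒  T̂ − μ = ρ(X − μ)
ρ = (T̂ − μ)/(X − μ) = (32.37616 − 22.06) / (34 − 22.06) = 10.31616 / 11.94 = 0.86400

0.864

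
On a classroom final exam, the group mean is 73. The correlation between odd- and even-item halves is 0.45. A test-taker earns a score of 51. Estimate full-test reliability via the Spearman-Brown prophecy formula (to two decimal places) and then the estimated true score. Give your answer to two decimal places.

59.36

Spearman-Brown: ρ = 2r/(1 + r) = 2(0.45)/(1 + 0.45) = 0.900/1.45 = 0.6207 → 0.62
Weight the observed score by reliability and the mean by (1 − reliability): T̂ = 0.62·51 + 0.38·73 = 31.62 + 27.74 = 59.360.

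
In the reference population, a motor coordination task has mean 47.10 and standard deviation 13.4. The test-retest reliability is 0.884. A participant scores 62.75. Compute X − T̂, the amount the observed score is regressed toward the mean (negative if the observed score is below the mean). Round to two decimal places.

Weight the observed score by reliability and the mean by (1 − reliability): T̂ = 0.884·62.75 + 0.116·47.10 = 55.47100 + 5.46360 = 60.9346.
X − T̂ = 62.75 − 60.935 = 1.815 → 1.82

1.82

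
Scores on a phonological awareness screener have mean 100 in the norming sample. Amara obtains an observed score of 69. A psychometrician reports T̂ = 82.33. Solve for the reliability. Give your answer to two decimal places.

T̂ = ρX + (1 − ρ)μ  ⇒  T̂ − μ = ρ(X − μ)
ρ = (T̂ − μ)/(X − μ) = (82.33 − 100) / (69 − 100) = -17.67 / -31.0 = 0.5700

0.57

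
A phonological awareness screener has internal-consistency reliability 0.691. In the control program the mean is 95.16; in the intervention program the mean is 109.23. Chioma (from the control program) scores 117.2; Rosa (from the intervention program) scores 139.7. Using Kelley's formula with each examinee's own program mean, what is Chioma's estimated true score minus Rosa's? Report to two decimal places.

T̂_Chioma = 0.691(117.2) + 0.309(95.16) = 110.3896
T̂_Rosa = 0.691(139.7) + 0.309(109.23) = 130.2848
Difference = 110.3896 − 130.2848 = -19.8951

-19.90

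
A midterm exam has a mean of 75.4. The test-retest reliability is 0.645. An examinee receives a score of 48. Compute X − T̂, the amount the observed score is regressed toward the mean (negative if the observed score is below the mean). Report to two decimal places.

-9.73

Kelley's formula gives T̂ = 0.645·48 + 0.355·75.4 = 30.960 + 26.7670 = 57.7270.
X − T̂ = 48 − 57.727 = -9.727 → -9.73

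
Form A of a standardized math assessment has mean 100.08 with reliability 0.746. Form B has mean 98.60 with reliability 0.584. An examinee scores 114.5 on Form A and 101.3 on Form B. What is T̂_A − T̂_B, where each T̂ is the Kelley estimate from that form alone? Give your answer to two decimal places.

T̂_A = 0.746(114.5) + 0.254(100.08) = 110.8373
T̂_B = 0.584(101.3) + 0.416(98.60) = 100.1768
T̂_A − T̂_B = 10.6605

10.66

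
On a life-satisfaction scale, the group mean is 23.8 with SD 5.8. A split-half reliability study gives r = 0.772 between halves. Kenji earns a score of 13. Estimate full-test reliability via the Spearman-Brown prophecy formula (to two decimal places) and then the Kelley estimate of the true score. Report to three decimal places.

14.404

Spearman-Brown: ρ = 2r/(1 + r) = 2(0.772)/(1 + 0.772) = 1.5440/1.772 = 0.8713 → 0.87
Regress the observed score toward the mean by the unreliability: T̂ = 0.87·13 + 0.13·23.8 = 11.31 + 3.094 = 14.4040.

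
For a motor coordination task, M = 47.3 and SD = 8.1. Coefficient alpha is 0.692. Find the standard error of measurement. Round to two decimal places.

SEM = SD · √(1 − ρ) = 8.1 × √0.308 = 8.1 × 0.5550 = 4.495

4.50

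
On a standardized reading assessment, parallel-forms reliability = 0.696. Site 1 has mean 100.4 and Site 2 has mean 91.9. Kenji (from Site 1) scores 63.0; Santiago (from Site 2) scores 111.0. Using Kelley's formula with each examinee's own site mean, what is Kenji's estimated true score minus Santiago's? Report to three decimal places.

T̂_Kenji = 0.696(63.0) + 0.304(100.4) = 74.36960
T̂_Santiago = 0.696(111.0) + 0.304(91.9) = 105.19360
Difference = 74.36960 − 105.19360 = -30.82400

-30.824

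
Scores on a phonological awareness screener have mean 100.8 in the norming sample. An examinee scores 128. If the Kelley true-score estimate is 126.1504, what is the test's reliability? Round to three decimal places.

0.932

T̂ = ρX + (1 − ρ)μ  ⇒  T̂ − μ = ρ(X − μ)
ρ = (T̂ − μ)/(X − μ) = (126.1504 − 100.8) / (128 − 100.8) = 25.3504 / 27.2 = 0.93200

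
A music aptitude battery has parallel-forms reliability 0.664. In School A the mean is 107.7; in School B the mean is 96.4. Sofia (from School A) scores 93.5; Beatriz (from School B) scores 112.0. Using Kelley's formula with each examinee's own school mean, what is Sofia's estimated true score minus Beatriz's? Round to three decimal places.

T̂_Sofia = 0.664(93.5) + 0.336(107.7) = 98.27120
T̂_Beatriz = 0.664(112.0) + 0.336(96.4) = 106.75840
Difference = 98.27120 − 106.75840 = -8.48720

-8.487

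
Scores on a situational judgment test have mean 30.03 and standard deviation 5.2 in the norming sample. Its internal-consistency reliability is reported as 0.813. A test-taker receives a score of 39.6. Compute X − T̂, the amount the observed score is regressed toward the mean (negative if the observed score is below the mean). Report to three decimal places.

T̂ = 0.813(39.6) + 0.187(30.03) = 32.1948 + 5.61561 = 37.81041 → 37.8104
X − T̂ = 39.6 − 37.8104 = 1.7896 → 1.790

1.790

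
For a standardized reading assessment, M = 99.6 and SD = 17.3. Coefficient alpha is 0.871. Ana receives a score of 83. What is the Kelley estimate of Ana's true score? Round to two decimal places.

T̂ = 0.871(83) + 0.129(99.6) = 72.293 + 12.8484 = 85.141 → 85.14

85.14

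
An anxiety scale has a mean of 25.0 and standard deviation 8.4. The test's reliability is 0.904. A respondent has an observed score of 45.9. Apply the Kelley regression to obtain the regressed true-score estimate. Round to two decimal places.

43.89

T̂ = ρX + (1 − ρ)μ
  = 0.904 × 45.9 + 0.096 × 25.0
  = 41.4936 + 2.4000
  = 43.894
  ≈ 43.89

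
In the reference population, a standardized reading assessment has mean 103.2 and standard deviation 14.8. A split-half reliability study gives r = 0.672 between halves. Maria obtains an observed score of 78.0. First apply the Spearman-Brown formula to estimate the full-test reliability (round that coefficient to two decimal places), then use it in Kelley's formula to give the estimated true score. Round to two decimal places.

Spearman-Brown: ρ = 2r/(1 + r) = 2(0.672)/(1 + 0.672) = 1.3440/1.672 = 0.8038 → 0.80
Weight the observed score by reliability and the mean by (1 − reliability): T̂ = 0.80·78.0 + 0.20·103.2 = 62.400 + 20.640 = 83.040.

83.04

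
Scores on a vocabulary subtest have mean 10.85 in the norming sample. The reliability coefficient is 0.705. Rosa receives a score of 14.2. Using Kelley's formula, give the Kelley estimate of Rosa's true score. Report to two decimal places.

Regress the observed score toward the mean by the unreliability: T̂ = 0.705·14.2 + 0.295·10.85 = 10.0110 + 3.20075 = 13.212.

13.21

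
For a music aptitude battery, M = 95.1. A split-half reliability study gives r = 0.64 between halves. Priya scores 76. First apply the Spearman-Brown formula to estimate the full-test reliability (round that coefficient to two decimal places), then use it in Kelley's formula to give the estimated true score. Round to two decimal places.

80.20

Spearman-Brown: ρ = 2r/(1 + r) = 2(0.64)/(1 + 0.64) = 1.280/1.64 = 0.7805 → 0.78
Kelley's formula gives T̂ = 0.78·76 + 0.22·95.1 = 59.28 + 20.922 = 80.202.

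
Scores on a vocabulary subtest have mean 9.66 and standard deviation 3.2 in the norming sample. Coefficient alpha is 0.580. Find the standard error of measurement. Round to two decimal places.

2.07

SEM = SD · √(1 − ρ) = 3.2 × √0.420 = 3.2 × 0.6481 = 2.074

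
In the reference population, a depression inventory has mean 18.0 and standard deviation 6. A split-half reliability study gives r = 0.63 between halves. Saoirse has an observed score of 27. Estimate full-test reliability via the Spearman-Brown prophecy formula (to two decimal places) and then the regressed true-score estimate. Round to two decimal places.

24.93

Spearman-Brown: ρ = 2r/(1 + r) = 2(0.63)/(1 + 0.63) = 1.260/1.63 = 0.7730 → 0.77
Kelley's formula gives T̂ = 0.77·27 + 0.23·18.0 = 20.79 + 4.140 = 24.930.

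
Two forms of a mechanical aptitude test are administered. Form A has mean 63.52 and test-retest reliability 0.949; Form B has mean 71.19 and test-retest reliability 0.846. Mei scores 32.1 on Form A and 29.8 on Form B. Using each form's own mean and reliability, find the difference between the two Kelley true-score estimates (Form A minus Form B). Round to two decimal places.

-2.47

T̂_A = 0.949(32.1) + 0.051(63.52) = 33.7024
T̂_B = 0.846(29.8) + 0.154(71.19) = 36.1741
T̂_A − T̂_B = -2.4716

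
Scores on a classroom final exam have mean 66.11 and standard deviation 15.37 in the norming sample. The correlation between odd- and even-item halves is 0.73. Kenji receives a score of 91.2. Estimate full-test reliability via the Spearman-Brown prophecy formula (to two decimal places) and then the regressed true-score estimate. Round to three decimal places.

Spearman-Brown: ρ = 2r/(1 + r) = 2(0.73)/(1 + 0.73) = 1.460/1.73 = 0.8439 → 0.84
T̂ = 0.84(91.2) + 0.16(66.11) = 76.608 + 10.5776 = 87.1856 → 87.186

87.186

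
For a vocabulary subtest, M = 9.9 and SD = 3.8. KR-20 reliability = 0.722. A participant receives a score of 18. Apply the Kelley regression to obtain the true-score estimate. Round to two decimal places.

Kelley's formula gives T̂ = 0.722·18 + 0.278·9.9 = 12.996 + 2.7522 = 15.748.

15.75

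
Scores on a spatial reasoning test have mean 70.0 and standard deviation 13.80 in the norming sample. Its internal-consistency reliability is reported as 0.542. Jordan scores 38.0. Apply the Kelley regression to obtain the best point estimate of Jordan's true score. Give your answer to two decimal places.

T̂ = ρX + (1 − ρ)μ
  = 0.542 × 38.0 + 0.458 × 70.0
  = 20.5960 + 32.0600
  = 52.656
  ≈ 52.66

52.66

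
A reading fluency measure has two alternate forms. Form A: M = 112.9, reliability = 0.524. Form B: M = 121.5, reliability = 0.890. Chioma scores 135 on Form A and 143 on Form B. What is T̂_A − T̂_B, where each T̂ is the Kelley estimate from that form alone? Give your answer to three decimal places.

-16.155

T̂_A = 0.524(135) + 0.476(112.9) = 124.48040
T̂_B = 0.890(143) + 0.110(121.5) = 140.63500
T̂_A − T̂_B = -16.15460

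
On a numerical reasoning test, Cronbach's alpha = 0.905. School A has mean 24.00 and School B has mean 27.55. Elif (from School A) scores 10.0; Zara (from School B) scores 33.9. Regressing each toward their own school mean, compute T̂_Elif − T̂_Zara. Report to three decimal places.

T̂_Elif = 0.905(10.0) + 0.095(24.00) = 11.33000
T̂_Zara = 0.905(33.9) + 0.095(27.55) = 33.29675
Difference = 11.33000 − 33.29675 = -21.96675

-21.967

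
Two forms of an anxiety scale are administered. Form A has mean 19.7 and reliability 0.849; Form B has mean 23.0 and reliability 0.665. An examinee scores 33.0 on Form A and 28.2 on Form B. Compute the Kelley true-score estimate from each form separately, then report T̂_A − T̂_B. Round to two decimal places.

4.53

T̂_A = 0.849(33.0) + 0.151(19.7) = 30.9917
T̂_B = 0.665(28.2) + 0.335(23.0) = 26.4580
T̂_A − T̂_B = 4.5337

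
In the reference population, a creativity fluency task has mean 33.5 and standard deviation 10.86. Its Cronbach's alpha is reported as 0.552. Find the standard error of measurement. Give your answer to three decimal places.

7.269

SEM = SD · √(1 − ρ) = 10.86 × √0.448 = 10.86 × 0.6693 = 7.2689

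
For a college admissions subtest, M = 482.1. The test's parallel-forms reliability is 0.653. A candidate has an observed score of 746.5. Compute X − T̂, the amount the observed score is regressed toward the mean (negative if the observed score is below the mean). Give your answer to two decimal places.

91.75

T̂ = 0.653(746.5) + 0.347(482.1) = 487.4645 + 167.2887 = 654.7532 → 654.753
X − T̂ = 746.5 − 654.753 = 91.747 → 91.75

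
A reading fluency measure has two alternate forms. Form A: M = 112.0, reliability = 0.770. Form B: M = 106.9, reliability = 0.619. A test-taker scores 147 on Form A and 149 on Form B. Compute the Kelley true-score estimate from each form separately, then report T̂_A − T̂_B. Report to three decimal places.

T̂_A = 0.770(147) + 0.230(112.0) = 138.95000
T̂_B = 0.619(149) + 0.381(106.9) = 132.95990
T̂_A − T̂_B = 5.99010

5.990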